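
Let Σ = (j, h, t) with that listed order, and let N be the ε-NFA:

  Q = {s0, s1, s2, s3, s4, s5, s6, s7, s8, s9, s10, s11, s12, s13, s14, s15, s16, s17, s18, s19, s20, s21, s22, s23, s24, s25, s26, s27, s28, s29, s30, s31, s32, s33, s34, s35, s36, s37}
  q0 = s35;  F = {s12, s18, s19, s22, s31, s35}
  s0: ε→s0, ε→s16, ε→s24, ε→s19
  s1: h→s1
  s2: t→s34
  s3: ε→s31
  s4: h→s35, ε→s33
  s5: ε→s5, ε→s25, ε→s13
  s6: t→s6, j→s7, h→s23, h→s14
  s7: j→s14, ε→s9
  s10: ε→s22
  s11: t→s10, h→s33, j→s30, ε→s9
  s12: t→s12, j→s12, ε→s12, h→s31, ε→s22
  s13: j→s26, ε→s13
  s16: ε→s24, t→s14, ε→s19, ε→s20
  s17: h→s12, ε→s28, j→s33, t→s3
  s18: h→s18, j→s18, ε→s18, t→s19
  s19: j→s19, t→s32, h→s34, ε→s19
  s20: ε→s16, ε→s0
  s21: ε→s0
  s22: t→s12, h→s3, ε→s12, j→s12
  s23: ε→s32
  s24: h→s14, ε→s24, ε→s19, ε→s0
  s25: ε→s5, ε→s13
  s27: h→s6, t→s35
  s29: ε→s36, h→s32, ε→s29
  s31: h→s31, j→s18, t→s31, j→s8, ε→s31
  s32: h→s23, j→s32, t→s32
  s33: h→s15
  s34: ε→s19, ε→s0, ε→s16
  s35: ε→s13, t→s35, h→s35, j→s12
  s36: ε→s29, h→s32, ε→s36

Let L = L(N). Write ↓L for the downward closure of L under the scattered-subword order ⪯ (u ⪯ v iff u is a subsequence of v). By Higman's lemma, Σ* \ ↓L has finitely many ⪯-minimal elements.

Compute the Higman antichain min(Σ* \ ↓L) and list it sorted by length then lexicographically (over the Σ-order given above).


min(Σ*\↓L) = [jhjtt].

|Q|=38, |F|=6, |δ|=84 (40 ε).
min D↑ (6 st, q0=0, F={5}): 0:j→1,h→0,t→0 1:j→1,h→2,t→1 2:j→3,h→2,t→2 3:j→3,h→3,t→4 4:j→4,h→4,t→5 5:j→5,h→5,t→5.
'jhjtt': |S_i|=[18, 16, 13, 11, 9, 3] end={s14,s23,s32} rej; 5/5 deletions ∈↓L.
1 minimals (antichain).


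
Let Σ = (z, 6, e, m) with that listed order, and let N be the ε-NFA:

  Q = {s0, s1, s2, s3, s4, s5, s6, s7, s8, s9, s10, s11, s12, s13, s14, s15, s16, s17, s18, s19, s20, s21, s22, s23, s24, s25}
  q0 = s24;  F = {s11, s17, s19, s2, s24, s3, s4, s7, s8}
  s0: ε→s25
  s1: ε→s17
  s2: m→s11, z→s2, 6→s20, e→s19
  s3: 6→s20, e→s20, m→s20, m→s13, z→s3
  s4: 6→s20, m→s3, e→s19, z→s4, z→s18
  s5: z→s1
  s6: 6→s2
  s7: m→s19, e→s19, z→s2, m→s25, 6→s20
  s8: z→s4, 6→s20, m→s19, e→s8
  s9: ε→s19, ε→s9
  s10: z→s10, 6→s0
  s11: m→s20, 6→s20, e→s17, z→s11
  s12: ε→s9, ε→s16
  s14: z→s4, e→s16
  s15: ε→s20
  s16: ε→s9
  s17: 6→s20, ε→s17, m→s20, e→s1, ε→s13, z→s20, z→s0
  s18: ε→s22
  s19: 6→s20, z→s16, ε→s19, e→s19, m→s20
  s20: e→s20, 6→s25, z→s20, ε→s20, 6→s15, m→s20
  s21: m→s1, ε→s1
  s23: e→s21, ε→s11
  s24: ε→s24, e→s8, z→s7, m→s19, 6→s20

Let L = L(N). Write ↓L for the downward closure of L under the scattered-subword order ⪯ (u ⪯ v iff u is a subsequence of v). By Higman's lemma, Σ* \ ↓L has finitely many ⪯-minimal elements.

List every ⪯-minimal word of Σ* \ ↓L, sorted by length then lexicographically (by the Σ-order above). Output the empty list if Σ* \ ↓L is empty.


|Q|=26, |F|=9, |δ|=69 (16 ε).
min D↑ (10 st, q0=0, F={2}): 0:z→1,6→2,e→3,m→4 1:z→5,6→2,e→4,m→4 2:z→2,6→2,e→2,m→2 3:z→6,6→2,e→3,m→4 4:z→4,6→2,e→4,m→2 5:z→5,6→2,e→4,m→7 6:z→6,6→2,e→4,m→8 7:z→7,6→2,e→9,m→2 8:z→8,6→2,e→2,m→2 9:z→2,6→2,e→9,m→2 [Hopcroft].
'6': N↓-sim [19, 3] end={s15,s20,s25} — reject; 1/1 single-dels accept.
'mm': N↓-sim [19, 12, 4] end={s13,s15,s20,s25} — reject; 2/2 del acc.
'zem': |S_i|=[19, 17, 10, 3] end={s15,s20,s25} ∉↓L; 3/3 del acc.
'ezme': |S_i|=[19, 15, 12, 5, 3] end={s15,s20,s25} ∉↓L; 4/4 del acc.
'zzmez': N↓-sim [19, 17, 16, 9, 7, 4] end={s0,s15,s20,s25} — reject; 5/5 deletions ∈↓L.
5 minimals (antichain).

min(Σ*\↓L) = [6, mm, zem, ezme, zzmez].


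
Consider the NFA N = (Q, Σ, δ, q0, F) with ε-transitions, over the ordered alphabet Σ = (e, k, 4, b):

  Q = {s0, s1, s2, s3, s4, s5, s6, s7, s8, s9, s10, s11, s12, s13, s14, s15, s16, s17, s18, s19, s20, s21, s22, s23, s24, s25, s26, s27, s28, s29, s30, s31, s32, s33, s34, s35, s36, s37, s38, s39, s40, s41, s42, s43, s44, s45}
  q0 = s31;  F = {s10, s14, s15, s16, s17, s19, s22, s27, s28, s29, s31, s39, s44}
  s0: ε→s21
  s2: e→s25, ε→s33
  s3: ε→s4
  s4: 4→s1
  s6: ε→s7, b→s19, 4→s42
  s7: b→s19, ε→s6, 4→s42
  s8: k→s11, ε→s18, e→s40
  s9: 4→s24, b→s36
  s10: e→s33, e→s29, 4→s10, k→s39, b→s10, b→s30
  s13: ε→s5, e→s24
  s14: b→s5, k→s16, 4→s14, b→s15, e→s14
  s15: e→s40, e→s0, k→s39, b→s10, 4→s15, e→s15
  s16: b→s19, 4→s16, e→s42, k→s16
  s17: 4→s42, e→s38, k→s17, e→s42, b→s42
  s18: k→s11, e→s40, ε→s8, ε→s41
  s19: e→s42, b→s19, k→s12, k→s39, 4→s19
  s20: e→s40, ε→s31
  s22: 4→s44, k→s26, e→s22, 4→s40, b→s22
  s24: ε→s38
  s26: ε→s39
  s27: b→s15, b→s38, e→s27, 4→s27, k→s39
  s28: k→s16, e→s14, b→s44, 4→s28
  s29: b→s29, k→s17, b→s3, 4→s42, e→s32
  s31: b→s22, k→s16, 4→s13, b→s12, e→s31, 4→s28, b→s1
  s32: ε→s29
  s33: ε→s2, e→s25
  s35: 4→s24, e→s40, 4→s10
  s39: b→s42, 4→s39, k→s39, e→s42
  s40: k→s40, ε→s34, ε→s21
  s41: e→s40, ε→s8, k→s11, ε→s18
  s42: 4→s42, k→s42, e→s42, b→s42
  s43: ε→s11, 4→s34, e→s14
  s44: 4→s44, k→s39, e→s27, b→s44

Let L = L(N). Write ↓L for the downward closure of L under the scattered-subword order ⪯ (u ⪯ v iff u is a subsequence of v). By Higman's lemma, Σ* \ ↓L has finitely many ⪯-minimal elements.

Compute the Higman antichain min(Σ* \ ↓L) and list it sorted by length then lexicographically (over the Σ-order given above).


A = [ke, bkb, 4ebbe4].

|Q|=46, |F|=13, |δ|=111 (19 ε).
min D↑ (14 st, q0=0, F={4}): 0:e→0,k→1,4→2,b→3 1:e→4,k→1,4→1,b→5 2:e→6,k→1,4→2,b→7 3:e→3,k→8,4→7,b→3 4:e→4,k→4,4→4,b→4 5:e→4,k→8,4→5,b→5 6:e→6,k→1,4→6,b→9 7:e→10,k→8,4→7,b→7 8:e→4,k→8,4→8,b→4 9:e→9,k→8,4→9,b→11 10:e→10,k→8,4→10,b→9 11:e→12,k→8,4→11,b→11 12:e→12,k→13,4→4,b→12 13:e→4,k→13,4→4,b→4 (ε-aug+det+¬).
'ke': N↓-sim [32, 11, 2] end={s38,s42} — reject; 2/2 deletions ∈↓L.
'bkb': |S_i|=[32, 26, 9, 1] end={s42} — reject; 3/3 single-dels accept.
'4ebbe4': |S_i|=[32, 29, 26, 22, 16, 11, 2] end={s1,s42} rej; 6/6 del acc.
3 words, ⪯-incomp.


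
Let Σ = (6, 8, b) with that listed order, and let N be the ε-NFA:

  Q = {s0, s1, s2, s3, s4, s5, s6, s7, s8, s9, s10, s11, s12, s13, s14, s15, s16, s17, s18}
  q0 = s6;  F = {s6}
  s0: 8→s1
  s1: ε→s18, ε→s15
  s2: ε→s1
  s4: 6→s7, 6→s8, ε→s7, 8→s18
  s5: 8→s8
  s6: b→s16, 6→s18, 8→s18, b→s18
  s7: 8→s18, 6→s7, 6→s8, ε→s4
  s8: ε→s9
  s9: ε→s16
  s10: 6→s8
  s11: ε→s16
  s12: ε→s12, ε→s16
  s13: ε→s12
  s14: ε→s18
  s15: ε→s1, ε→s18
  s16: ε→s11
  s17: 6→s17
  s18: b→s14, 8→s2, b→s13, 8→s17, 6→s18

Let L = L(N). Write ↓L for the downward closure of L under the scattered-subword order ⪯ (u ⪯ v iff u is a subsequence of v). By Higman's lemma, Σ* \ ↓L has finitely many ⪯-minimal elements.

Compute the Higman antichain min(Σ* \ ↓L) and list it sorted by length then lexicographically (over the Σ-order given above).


|Q|=19, |F|=1, |δ|=34 (15 ε).
min D↑ (2 st, q0=0, F={1}): 0:6→1,8→1,b→1 1:6→1,8→1,b→1 [Hopcroft].
'6': run [11, 10] end={s1,s11,s12,s13,s14,s15,s16,s17,s18,s2} ∉↓L; 1/1 deletions ∈↓L.
'8': run [11, 10] end={s1,s11,s12,s13,s14,s15,s16,s17,s18,s2} ∉↓L; 1/1 single-dels accept.
'b': N↓-sim [11, 10] end={s1,s11,s12,s13,s14,s15,s16,s17,s18,s2} ∉↓L; 1/1 single-dels accept.
3 words, ⪯-incomp.

Antichain: [6, 8, b].


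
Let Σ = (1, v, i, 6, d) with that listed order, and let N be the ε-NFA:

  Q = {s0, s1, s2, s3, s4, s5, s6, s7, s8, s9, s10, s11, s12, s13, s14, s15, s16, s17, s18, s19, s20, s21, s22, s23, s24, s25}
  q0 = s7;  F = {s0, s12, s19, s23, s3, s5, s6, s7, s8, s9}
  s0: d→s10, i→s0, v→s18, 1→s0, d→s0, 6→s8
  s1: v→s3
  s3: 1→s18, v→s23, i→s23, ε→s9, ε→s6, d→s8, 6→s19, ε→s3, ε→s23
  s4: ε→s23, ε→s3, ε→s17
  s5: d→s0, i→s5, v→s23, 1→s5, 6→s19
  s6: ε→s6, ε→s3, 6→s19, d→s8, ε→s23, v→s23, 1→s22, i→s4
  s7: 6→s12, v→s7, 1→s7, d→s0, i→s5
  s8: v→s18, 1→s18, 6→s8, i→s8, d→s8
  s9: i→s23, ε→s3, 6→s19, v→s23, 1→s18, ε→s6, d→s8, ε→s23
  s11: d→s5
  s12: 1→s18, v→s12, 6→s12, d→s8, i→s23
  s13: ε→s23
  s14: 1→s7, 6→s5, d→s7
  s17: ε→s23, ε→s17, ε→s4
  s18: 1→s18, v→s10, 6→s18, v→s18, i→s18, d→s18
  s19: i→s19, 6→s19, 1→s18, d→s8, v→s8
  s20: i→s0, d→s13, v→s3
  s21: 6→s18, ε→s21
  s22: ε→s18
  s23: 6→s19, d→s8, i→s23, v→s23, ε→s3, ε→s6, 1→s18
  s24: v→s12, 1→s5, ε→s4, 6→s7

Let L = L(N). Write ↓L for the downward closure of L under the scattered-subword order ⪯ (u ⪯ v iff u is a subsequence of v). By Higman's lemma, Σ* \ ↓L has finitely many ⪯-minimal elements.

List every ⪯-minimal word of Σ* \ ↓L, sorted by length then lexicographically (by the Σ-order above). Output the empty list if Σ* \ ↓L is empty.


A = [61, dv, iv1, i6vv].

|Q|=26, |F|=10, |δ|=91 (22 ε).
min D↑ (8 st, q0=0, F={6}): 0:1→0,v→0,i→1,6→2,d→3 1:1→1,v→4,i→1,6→5,d→3 2:1→6,v→2,i→4,6→2,d→7 3:1→3,v→6,i→3,6→7,d→3 4:1→6,v→4,i→4,6→5,d→7 5:1→6,v→7,i→5,6→5,d→7 6:1→6,v→6,i→6,6→6,d→6 7:1→6,v→6,i→7,6→7,d→7 [Hopcroft].
'61': N↓-sim [15, 12, 3] end={s10,s18,s22} rej; 2/2 deletions ∈↓L.
'dv': |S_i|=[15, 4, 2] end={s10,s18} ∉↓L; 2/2 del acc.
'iv1': N↓-sim [15, 13, 11, 3] end={s10,s18,s22} — reject; 3/3 del acc.
'i6vv': run [15, 13, 4, 3, 2] end={s10,s18} — reject; 4/4 single-dels accept.
4 words, ⪯-incomp.


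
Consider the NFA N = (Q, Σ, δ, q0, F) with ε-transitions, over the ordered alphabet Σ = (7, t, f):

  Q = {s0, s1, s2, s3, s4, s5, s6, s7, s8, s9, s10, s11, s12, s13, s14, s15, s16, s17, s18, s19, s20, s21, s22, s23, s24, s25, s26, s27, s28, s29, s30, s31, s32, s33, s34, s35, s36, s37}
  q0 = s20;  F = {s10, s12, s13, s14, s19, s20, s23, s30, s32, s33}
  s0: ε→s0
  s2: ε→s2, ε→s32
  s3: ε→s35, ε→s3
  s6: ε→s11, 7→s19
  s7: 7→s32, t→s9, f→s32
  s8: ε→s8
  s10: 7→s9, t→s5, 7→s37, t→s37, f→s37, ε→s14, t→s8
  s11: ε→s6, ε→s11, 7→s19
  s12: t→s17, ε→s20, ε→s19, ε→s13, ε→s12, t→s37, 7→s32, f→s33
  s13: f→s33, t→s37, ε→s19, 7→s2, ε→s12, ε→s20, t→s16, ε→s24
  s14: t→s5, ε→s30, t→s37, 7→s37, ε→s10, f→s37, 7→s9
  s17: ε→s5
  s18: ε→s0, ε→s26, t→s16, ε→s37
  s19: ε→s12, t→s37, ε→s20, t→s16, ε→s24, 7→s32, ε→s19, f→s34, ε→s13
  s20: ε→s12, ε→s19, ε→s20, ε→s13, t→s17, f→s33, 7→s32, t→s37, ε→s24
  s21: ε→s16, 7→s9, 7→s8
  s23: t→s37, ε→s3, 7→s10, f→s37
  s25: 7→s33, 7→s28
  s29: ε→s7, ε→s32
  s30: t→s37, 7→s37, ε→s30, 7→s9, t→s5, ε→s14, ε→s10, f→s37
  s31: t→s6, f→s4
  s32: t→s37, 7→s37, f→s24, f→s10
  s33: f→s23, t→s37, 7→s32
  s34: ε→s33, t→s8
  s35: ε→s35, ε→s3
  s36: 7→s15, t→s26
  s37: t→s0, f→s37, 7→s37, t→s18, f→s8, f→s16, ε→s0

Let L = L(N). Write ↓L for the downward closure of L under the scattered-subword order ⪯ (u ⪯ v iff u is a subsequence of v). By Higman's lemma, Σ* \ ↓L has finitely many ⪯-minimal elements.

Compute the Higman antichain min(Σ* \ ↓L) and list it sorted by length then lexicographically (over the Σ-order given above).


Antichain: [t, 77, 7ff, fff].

|Q|=38, |F|=10, |δ|=108 (45 ε).
min D↑ (6 st, q0=0, F={2}): 0:7→1,t→2,f→3 1:7→2,t→2,f→4 2:7→2,t→2,f→2 3:7→1,t→2,f→5 4:7→2,t→2,f→2 5:7→4,t→2,f→2 [Hopcroft].
't': run [24, 8] end={s0,s16,s17,s18,s26,s37,s5,s8} — reject; 1/1 del acc.
'77': |S_i|=[24, 14, 7] end={s0,s16,s18,s26,s37,s8,s9} rej; 2/2 deletions ∈↓L.
'7ff': |S_i|=[24, 14, 12, 6] end={s0,s16,s18,s26,s37,s8} rej; 3/3 deletions ∈↓L.
'fff': |S_i|=[24, 18, 15, 6] end={s0,s16,s18,s26,s37,s8} ∉↓L; 3/3 deletions ∈↓L.
4 words, ⪯-incomp.


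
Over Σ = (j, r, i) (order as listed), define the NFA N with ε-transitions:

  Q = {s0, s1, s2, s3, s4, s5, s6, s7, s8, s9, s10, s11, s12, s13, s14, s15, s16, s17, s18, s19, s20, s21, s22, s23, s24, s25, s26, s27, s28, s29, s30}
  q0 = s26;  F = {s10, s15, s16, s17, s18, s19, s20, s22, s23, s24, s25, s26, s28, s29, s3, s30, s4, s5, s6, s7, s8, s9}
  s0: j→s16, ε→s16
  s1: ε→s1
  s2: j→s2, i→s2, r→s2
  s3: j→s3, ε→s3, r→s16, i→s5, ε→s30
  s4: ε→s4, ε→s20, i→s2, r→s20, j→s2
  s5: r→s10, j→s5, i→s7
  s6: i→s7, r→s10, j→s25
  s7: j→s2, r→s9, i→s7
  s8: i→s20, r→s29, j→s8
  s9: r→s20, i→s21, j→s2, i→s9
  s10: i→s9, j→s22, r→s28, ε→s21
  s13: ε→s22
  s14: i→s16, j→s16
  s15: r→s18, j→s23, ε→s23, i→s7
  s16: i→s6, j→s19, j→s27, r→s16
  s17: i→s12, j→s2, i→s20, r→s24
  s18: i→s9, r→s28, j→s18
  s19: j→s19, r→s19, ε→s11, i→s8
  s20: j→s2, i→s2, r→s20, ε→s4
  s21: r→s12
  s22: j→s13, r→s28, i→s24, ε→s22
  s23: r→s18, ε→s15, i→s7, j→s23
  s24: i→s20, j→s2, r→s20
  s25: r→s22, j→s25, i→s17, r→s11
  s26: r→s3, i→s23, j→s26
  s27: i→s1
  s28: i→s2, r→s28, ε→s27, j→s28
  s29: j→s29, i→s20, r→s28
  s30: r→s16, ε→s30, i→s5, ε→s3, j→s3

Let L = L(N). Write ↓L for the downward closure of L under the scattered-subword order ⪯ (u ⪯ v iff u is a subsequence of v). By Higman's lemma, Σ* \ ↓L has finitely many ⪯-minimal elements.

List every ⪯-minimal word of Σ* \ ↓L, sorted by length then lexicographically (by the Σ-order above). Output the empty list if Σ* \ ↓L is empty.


|Q|=31, |F|=22, |δ|=94 (16 ε).
min D↑ (20 st, q0=0, F={12}): 0:j→0,r→1,i→2 1:j→1,r→3,i→4 2:j→2,r→5,i→6 3:j→7,r→3,i→8 4:j→4,r→9,i→6 5:j→5,r→10,i→11 6:j→12,r→11,i→6 7:j→7,r→7,i→13 8:j→14,r→9,i→6 9:j→15,r→10,i→11 10:j→10,r→10,i→12 11:j→12,r→16,i→11 12:j→12,r→12,i→12 13:j→13,r→17,i→16 14:j→14,r→15,i→18 15:j→15,r→10,i→19 16:j→12,r→16,i→12 17:j→17,r→10,i→16 18:j→12,r→19,i→16 19:j→12,r→16,i→16 (ε-aug+det+¬).
'iij': N↓-sim [29, 24, 10, 1] end={s2} rej; 3/3 single-dels accept.
'irri': |S_i|=[29, 24, 16, 7, 2] end={s1,s2} rej; 4/4 del acc.
'rrjiii': run [29, 26, 22, 16, 11, 5, 1] end={s2} ∉↓L; 6/6 del acc.
3 words, ⪯-incomp.

A = [iij, irri, rrjiii].


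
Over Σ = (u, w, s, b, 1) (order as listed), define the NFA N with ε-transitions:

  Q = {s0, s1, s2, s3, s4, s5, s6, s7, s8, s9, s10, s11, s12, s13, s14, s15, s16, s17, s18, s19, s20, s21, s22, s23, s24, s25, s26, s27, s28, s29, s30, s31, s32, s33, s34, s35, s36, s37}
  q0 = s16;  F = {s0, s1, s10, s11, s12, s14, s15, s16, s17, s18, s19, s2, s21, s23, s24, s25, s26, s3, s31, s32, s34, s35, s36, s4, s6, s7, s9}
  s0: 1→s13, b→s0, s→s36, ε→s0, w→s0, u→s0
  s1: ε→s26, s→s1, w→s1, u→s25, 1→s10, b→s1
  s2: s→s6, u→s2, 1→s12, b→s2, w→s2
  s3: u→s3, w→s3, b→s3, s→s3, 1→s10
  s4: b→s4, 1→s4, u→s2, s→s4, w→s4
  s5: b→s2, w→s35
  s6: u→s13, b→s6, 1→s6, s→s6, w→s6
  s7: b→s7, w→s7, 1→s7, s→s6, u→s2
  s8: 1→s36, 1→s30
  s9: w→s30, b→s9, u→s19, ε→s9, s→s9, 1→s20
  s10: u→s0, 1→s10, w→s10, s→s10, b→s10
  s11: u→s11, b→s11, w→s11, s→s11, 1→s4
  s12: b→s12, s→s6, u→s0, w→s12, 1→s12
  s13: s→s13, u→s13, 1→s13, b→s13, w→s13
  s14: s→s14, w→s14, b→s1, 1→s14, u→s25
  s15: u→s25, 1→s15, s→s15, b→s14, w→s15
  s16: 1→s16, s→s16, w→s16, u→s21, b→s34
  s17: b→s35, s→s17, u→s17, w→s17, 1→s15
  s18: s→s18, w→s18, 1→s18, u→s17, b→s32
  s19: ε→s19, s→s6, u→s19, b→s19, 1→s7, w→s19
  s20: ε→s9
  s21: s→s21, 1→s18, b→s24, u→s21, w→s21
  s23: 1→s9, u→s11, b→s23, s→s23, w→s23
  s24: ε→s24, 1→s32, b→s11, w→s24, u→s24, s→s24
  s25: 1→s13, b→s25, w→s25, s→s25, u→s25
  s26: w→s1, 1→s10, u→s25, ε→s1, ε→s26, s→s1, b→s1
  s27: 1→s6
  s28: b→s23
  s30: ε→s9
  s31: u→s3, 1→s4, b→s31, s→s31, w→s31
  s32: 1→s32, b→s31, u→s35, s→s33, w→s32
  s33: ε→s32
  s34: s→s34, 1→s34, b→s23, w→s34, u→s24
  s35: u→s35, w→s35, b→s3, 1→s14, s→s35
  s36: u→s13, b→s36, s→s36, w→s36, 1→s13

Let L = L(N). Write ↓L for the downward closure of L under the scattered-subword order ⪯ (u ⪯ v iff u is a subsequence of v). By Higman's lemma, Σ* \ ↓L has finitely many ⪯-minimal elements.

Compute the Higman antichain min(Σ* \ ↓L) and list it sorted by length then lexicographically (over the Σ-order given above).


Antichain: [u1u1u1, bb1usu].

|Q|=38, |F|=27, |δ|=156 (10 ε).
min D↑ (27 st, q0=0, F={24}): 0:u→1,w→0,s→0,b→2,1→0 1:u→1,w→1,s→1,b→3,1→4 2:u→3,w→2,s→2,b→5,1→2 3:u→3,w→3,s→3,b→6,1→7 4:u→8,w→4,s→4,b→7,1→4 5:u→6,w→5,s→5,b→5,1→9 6:u→6,w→6,s→6,b→6,1→10 7:u→11,w→7,s→7,b→12,1→7 8:u→8,w→8,s→8,b→11,1→13 9:u→14,w→9,s→9,b→9,1→9 10:u→15,w→10,s→10,b→10,1→10 11:u→11,w→11,s→11,b→16,1→17 12:u→16,w→12,s→12,b→12,1→10 13:u→18,w→13,s→13,b→17,1→13 14:u→14,w→14,s→19,b→14,1→20 15:u→15,w→15,s→19,b→15,1→21 16:u→16,w→16,s→16,b→16,1→22 17:u→18,w→17,s→17,b→23,1→17 18:u→18,w→18,s→18,b→18,1→24 19:u→24,w→19,s→19,b→19,1→19 20:u→15,w→20,s→19,b→20,1→20 21:u→25,w→21,s→19,b→21,1→21 22:u→25,w→22,s→22,b→22,1→22 23:u→18,w→23,s→23,b→23,1→22 24:u→24,w→24,s→24,b→24,1→24 25:u→25,w→25,s→26,b→25,1→24 26:u→24,w→26,s→26,b→26,1→24 [Hopcroft].
'u1u1u1': run [31, 25, 21, 15, 11, 4, 1] end={s13} ∉↓L; 6/6 deletions ∈↓L.
'bb1usu': run [31, 26, 20, 13, 8, 3, 1] end={s13} — reject; 6/6 deletions ∈↓L.
2 words, ⪯-incomp.


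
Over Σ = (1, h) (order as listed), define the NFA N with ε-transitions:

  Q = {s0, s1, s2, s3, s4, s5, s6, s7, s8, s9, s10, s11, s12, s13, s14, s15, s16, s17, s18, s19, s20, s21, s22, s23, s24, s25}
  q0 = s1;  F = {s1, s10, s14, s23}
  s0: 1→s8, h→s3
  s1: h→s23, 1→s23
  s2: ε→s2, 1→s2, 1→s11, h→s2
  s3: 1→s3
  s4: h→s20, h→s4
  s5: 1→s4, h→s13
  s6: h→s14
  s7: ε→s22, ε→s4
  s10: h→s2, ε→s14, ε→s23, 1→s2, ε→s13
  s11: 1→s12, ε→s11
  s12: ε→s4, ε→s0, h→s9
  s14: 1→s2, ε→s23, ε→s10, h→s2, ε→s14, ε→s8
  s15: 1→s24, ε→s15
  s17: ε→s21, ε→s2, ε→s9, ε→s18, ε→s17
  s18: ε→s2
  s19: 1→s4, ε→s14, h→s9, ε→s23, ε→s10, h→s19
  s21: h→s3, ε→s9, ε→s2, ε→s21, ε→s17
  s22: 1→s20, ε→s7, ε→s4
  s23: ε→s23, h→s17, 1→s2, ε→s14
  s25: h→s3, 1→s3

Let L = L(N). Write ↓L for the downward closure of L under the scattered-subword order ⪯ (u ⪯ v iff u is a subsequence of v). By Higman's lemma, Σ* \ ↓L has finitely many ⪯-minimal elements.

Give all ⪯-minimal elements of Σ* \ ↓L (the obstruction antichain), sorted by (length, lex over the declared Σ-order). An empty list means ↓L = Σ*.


|Q|=26, |F|=4, |δ|=60 (31 ε).
min D↑ (3 st, q0=0, F={2}): 0:1→1,h→1 1:1→2,h→2 2:1→2,h→2 [Hopcroft].
'11': run [17, 16, 9] end={s0,s11,s12,s2,s20,s3,s4,s8,s9} — reject; 2/2 del acc.
'1h': run [17, 16, 12] end={s0,s11,s12,s17,s18,s2,s20,s21,s3,s4,s8,s9} rej; 2/2 del acc.
'h1': run [17, 16, 9] end={s0,s11,s12,s2,s20,s3,s4,s8,s9} ∉↓L; 2/2 del acc.
'hh': N↓-sim [17, 16, 12] end={s0,s11,s12,s17,s18,s2,s20,s21,s3,s4,s8,s9} ∉↓L; 2/2 del acc.
4 words, ⪯-incomp.

A = [11, 1h, h1, hh].


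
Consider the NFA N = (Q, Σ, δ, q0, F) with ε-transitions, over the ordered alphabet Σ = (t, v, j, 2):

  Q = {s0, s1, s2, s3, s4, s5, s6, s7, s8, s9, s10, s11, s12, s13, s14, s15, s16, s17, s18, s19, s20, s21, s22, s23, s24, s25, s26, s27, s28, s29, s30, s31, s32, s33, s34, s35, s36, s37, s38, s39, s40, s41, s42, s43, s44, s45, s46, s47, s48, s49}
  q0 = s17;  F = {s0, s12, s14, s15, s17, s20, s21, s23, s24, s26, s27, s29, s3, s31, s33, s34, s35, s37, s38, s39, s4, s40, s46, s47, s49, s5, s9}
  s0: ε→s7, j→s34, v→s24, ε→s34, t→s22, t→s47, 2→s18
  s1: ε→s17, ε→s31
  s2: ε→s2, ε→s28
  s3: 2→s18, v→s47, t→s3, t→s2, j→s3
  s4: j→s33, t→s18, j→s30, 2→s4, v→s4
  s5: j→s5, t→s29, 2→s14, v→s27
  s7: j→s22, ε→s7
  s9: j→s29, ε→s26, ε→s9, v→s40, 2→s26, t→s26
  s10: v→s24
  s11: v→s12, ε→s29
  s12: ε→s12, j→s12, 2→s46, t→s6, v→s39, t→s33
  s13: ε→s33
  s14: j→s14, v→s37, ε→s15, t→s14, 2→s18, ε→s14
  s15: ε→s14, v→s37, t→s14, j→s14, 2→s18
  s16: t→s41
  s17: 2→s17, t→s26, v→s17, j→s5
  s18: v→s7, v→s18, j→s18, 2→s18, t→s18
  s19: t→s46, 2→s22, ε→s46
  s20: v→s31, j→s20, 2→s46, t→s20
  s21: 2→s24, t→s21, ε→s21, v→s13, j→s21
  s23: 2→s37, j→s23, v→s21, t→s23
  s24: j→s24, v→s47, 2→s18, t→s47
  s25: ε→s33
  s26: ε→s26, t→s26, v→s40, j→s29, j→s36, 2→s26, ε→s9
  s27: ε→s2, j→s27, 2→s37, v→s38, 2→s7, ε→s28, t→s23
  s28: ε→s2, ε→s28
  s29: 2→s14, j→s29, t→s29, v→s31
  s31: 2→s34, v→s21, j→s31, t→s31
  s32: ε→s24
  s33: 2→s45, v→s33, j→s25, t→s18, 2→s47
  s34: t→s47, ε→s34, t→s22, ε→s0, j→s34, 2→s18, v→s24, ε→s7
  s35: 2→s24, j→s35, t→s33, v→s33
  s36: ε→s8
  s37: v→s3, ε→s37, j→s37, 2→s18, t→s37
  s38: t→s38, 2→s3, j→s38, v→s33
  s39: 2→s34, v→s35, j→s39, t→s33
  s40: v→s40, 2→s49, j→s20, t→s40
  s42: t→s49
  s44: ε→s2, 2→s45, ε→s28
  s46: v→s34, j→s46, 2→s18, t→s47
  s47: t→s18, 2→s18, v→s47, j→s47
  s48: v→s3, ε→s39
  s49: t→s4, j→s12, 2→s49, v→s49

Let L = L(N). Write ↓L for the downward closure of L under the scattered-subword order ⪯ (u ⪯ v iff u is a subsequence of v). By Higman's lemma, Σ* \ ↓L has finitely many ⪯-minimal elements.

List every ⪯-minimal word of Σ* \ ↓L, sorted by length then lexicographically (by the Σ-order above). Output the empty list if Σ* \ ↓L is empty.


A = [j22, tv2tt, jvvvt].

|Q|=50, |F|=27, |δ|=163 (33 ε).
min D↑ (25 st, q0=0, F={13}): 0:t→1,v→0,j→2,2→0 1:t→1,v→3,j→4,2→1 2:t→4,v→5,j→2,2→6 3:t→3,v→3,j→7,2→8 4:t→4,v→9,j→4,2→6 5:t→10,v→11,j→5,2→12 6:t→6,v→12,j→6,2→13 7:t→7,v→9,j→7,2→14 8:t→15,v→8,j→16,2→8 9:t→9,v→17,j→9,2→18 10:t→10,v→17,j→10,2→12 11:t→11,v→19,j→11,2→20 12:t→12,v→20,j→12,2→13 13:t→13,v→13,j→13,2→13 14:t→21,v→18,j→14,2→13 15:t→13,v→15,j→19,2→15 16:t→19,v→22,j→16,2→14 17:t→17,v→19,j→17,2→23 18:t→21,v→23,j→18,2→13 19:t→13,v→19,j→19,2→21 20:t→20,v→21,j→20,2→13 21:t→13,v→21,j→21,2→13 22:t→19,v→24,j→22,2→18 23:t→21,v→21,j→23,2→13 24:t→19,v→19,j→24,2→23 (ε-aug+det+¬).
'j22': |S_i|=[39, 33, 15, 3] end={s18,s22,s7} — reject; 3/3 deletions ∈↓L.
'tv2tt': N↓-sim [39, 36, 27, 18, 10, 3] end={s18,s22,s7} rej; 5/5 del acc.
'jvvvt': N↓-sim [39, 33, 22, 15, 8, 3] end={s18,s22,s7} — reject; 5/5 del acc.
3 obstructions.


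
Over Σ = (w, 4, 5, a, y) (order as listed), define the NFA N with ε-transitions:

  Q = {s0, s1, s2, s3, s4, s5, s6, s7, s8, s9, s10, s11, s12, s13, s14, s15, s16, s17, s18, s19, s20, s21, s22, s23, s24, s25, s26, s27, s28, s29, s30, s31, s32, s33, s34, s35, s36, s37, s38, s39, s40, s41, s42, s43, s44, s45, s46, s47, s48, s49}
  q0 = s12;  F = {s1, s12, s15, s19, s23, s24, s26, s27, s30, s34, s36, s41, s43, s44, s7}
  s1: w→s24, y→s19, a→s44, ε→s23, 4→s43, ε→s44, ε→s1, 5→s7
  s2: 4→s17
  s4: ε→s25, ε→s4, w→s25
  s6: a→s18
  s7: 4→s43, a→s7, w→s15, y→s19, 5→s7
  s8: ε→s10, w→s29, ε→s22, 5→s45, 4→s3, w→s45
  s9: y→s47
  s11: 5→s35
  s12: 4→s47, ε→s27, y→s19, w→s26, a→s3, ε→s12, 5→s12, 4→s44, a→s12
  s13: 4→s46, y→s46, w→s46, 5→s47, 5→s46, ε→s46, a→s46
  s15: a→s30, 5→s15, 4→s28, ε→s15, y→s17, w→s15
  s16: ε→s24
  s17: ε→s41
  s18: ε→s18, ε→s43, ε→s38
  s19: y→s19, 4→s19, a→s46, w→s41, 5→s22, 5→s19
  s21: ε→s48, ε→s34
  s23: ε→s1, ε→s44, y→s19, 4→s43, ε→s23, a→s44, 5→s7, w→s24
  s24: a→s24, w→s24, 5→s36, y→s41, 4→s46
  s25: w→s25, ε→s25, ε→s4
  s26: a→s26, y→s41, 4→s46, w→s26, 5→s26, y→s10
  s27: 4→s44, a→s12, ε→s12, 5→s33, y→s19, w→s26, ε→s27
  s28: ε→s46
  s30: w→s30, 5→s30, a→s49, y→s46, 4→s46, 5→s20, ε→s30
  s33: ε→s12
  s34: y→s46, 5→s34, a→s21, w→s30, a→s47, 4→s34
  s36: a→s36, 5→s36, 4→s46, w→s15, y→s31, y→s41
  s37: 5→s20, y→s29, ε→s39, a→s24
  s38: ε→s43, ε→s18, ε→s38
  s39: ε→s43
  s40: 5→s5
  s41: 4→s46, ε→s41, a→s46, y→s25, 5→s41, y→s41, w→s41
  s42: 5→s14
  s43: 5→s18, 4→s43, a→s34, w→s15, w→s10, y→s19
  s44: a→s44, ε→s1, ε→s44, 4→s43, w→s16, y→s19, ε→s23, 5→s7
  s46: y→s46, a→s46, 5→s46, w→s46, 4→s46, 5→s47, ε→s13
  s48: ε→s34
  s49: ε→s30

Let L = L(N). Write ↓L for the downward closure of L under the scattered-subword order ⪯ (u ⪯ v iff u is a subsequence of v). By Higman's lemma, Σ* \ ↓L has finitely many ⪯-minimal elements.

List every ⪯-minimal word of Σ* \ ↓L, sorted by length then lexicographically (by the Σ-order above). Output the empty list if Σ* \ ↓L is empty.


|Q|=50, |F|=15, |δ|=151 (40 ε).
min D↑ (13 st, q0=0, F={4}): 0:w→1,4→2,5→0,a→0,y→3 1:w→1,4→4,5→1,a→1,y→5 2:w→6,4→7,5→8,a→2,y→3 3:w→5,4→3,5→3,a→4,y→3 4:w→4,4→4,5→4,a→4,y→4 5:w→5,4→4,5→5,a→4,y→5 6:w→6,4→4,5→9,a→6,y→5 7:w→10,4→7,5→7,a→11,y→3 8:w→10,4→7,5→8,a→8,y→3 9:w→10,4→4,5→9,a→9,y→5 10:w→10,4→4,5→10,a→12,y→5 11:w→12,4→11,5→11,a→11,y→4 12:w→12,4→4,5→12,a→12,y→4 [Hopcroft].
'w4': run [34, 18, 4] end={s13,s28,s46,s47} — reject; 2/2 deletions ∈↓L.
'ya': run [34, 11, 3] end={s13,s46,s47} rej; 2/2 single-dels accept.
'44ay': N↓-sim [34, 29, 21, 9, 3] end={s13,s46,s47} rej; 4/4 del acc.
'45way': N↓-sim [34, 29, 24, 13, 6, 3] end={s13,s46,s47} rej; 5/5 single-dels accept.
4 words, ⪯-incomp.

min(Σ*\↓L) = [w4, ya, 44ay, 45way].


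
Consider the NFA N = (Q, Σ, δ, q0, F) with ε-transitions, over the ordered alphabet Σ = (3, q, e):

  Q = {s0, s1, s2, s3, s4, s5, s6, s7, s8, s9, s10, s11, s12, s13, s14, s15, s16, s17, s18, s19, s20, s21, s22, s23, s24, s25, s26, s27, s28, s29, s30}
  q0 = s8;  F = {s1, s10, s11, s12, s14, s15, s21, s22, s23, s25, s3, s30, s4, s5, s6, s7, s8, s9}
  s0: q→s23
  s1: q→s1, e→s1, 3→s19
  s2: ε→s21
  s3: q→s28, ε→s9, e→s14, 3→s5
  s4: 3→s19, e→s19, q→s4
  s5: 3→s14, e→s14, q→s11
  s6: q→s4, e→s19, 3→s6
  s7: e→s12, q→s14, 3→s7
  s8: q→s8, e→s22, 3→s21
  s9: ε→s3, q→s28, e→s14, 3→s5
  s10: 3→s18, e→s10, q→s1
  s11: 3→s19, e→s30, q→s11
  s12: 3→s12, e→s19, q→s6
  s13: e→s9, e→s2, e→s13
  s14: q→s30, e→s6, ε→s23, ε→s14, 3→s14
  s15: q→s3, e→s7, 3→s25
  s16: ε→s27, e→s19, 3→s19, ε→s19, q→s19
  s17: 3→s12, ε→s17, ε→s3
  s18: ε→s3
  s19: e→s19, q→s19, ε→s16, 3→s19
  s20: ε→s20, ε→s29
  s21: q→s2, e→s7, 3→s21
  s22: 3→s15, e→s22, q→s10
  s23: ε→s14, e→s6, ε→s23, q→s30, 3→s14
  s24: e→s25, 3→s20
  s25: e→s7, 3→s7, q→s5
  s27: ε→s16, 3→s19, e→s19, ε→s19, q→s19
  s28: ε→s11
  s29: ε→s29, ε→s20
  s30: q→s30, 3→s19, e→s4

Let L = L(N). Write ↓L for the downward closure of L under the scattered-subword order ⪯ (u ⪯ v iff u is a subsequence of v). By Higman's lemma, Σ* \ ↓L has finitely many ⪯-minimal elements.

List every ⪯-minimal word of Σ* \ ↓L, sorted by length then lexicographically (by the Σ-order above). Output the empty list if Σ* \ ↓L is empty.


|Q|=31, |F|=18, |δ|=90 (20 ε).
min D↑ (17 st, q0=0, F={13}): 0:3→1,q→0,e→2 1:3→1,q→1,e→3 2:3→4,q→5,e→2 3:3→3,q→6,e→7 4:3→8,q→9,e→3 5:3→9,q→10,e→5 6:3→6,q→11,e→12 7:3→7,q→12,e→13 8:3→3,q→14,e→3 9:3→14,q→15,e→6 10:3→13,q→10,e→10 11:3→13,q→11,e→16 12:3→12,q→16,e→13 13:3→13,q→13,e→13 14:3→6,q→15,e→6 15:3→13,q→15,e→11 16:3→13,q→16,e→13 [Hopcroft].
'3eee': run [24, 20, 10, 6, 3] end={s16,s19,s27} ∉↓L; 4/4 deletions ∈↓L.
'eqq3': |S_i|=[24, 21, 16, 8, 3] end={s16,s19,s27} — reject; 4/4 deletions ∈↓L.
'e333ee': N↓-sim [24, 21, 18, 13, 10, 6, 3] end={s16,s19,s27} rej; 6/6 single-dels accept.
3 words, ⪯-incomp.

Antichain: [3eee, eqq3, e333ee].


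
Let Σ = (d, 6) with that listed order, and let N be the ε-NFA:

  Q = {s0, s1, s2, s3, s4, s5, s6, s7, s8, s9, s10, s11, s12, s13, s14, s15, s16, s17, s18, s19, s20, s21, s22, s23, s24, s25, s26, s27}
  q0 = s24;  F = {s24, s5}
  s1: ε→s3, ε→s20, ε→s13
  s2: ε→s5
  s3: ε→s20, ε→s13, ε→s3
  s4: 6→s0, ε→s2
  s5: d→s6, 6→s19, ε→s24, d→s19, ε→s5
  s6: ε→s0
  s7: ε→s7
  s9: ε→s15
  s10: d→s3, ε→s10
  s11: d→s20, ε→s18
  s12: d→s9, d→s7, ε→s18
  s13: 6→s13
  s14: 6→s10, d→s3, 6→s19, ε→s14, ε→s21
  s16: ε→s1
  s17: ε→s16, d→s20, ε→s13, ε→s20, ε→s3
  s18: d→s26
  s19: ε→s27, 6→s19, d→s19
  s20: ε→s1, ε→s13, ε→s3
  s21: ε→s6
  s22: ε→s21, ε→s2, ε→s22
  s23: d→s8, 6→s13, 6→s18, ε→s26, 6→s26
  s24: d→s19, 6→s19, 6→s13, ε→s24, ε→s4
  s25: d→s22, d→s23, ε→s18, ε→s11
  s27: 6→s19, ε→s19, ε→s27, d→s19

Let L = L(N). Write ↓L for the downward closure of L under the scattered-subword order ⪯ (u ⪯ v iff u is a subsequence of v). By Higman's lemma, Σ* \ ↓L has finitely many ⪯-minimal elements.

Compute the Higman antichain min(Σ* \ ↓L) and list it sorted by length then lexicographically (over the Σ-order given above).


|Q|=28, |F|=2, |δ|=65 (38 ε).
min D↑ (2 st, q0=0, F={1}): 0:d→1,6→1 1:d→1,6→1.
'd': |S_i|=[9, 4] end={s0,s19,s27,s6} ∉↓L; 1/1 del acc.
'6': |S_i|=[9, 4] end={s0,s13,s19,s27} — reject; 1/1 single-dels accept.
2 obstructions.

Antichain: [d, 6].


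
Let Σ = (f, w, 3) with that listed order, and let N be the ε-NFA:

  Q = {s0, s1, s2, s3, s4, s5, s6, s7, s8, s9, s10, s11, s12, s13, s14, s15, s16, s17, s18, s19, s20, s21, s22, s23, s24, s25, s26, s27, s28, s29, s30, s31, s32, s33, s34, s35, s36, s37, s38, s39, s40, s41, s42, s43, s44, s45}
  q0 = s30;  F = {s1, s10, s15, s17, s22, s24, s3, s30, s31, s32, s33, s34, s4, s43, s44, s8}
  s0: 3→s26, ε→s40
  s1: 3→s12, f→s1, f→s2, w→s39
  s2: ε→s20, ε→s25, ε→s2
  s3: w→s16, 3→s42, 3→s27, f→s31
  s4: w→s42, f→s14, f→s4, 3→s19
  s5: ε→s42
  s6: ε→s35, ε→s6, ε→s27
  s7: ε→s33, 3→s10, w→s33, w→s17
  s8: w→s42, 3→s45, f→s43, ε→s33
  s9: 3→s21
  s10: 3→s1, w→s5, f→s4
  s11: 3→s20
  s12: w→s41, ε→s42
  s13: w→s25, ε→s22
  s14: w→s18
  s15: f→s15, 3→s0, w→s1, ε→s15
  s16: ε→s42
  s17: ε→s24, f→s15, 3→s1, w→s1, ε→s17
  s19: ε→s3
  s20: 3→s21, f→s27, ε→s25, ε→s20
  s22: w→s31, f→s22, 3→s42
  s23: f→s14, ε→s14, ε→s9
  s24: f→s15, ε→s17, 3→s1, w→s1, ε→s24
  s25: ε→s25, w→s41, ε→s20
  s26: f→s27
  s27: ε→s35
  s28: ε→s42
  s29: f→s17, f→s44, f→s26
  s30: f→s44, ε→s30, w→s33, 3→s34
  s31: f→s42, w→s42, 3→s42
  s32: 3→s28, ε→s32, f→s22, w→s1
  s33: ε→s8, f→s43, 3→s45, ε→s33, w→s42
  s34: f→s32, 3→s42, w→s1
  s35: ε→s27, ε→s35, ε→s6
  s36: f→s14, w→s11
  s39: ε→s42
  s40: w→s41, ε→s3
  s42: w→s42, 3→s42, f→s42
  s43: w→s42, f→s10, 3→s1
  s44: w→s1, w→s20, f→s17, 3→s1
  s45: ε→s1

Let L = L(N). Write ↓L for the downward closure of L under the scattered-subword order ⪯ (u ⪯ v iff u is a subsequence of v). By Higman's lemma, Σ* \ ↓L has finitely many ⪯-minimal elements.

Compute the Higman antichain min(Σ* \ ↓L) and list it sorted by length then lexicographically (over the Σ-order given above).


A = [ww, 33, fw3, f3w, 3ffwf, fff3ff].

|Q|=46, |F|=16, |δ|=112 (37 ε).
min D↑ (15 st, q0=0, F={7}): 0:f→1,w→2,3→3 1:f→4,w→5,3→5 2:f→6,w→7,3→5 3:f→8,w→5,3→7 4:f→9,w→5,3→5 5:f→5,w→7,3→7 6:f→10,w→7,3→5 7:f→7,w→7,3→7 8:f→11,w→5,3→7 9:f→9,w→5,3→12 10:f→13,w→7,3→5 11:f→11,w→14,3→7 12:f→14,w→7,3→7 13:f→13,w→7,3→12 14:f→7,w→7,3→7.
'ww': |S_i|=[37, 25, 6] end={s16,s18,s39,s41,s42,s5} rej; 2/2 del acc.
'33': |S_i|=[37, 24, 9] end={s12,s21,s26,s27,s28,s35,s41,s42,s6} ∉↓L; 2/2 del acc.
'fw3': N↓-sim [37, 32, 16, 4] end={s12,s21,s41,s42} — reject; 3/3 del acc.
'f3w': N↓-sim [37, 32, 20, 4] end={s16,s39,s41,s42} rej; 3/3 del acc.
'3ffwf': |S_i|=[37, 24, 16, 14, 4, 1] end={s42} — reject; 5/5 del acc.
'fff3ff': N↓-sim [37, 32, 28, 24, 14, 5, 1] end={s42} ∉↓L; 6/6 del acc.
6 words, ⪯-incomp.


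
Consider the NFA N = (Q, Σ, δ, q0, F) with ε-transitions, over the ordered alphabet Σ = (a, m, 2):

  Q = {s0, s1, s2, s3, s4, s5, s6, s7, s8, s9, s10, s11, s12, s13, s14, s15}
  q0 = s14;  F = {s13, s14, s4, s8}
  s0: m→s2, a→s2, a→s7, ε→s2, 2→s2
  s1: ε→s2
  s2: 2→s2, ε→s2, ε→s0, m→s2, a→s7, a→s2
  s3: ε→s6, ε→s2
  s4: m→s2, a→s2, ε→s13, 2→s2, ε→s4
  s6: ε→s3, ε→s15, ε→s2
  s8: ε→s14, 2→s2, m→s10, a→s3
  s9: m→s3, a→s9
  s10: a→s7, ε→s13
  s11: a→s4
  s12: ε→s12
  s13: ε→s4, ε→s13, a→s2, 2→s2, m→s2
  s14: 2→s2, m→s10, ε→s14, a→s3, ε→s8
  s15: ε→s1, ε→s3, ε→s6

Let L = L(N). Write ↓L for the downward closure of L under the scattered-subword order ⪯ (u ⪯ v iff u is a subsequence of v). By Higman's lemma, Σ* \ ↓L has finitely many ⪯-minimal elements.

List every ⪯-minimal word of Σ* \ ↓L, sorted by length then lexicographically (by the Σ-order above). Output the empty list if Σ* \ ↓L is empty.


Antichain: [a, 2, mm].

|Q|=16, |F|=4, |δ|=45 (21 ε).
min D↑ (3 st, q0=0, F={1}): 0:a→1,m→2,2→1 1:a→1,m→1,2→1 2:a→1,m→1,2→1.
'a': |S_i|=[12, 7] end={s0,s1,s15,s2,s3,s6,s7} — reject; 1/1 deletions ∈↓L.
'2': N↓-sim [12, 3] end={s0,s2,s7} — reject; 1/1 deletions ∈↓L.
'mm': |S_i|=[12, 6, 3] end={s0,s2,s7} rej; 2/2 single-dels accept.
3 obstructions.


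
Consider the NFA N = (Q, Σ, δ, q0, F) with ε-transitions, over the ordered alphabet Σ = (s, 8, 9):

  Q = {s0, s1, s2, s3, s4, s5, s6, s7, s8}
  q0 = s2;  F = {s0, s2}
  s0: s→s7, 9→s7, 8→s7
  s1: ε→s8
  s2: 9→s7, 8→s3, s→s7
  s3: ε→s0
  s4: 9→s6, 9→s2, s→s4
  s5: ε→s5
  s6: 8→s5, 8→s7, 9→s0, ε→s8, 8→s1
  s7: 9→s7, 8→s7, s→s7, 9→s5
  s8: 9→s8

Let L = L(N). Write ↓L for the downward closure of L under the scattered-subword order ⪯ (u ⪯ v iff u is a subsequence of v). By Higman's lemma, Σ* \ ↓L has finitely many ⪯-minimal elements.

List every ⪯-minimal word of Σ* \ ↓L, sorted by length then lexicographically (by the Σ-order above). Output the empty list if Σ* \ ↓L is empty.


A = [s, 9, 88].

|Q|=9, |F|=2, |δ|=22 (4 ε).
min D↑ (3 st, q0=0, F={1}): 0:s→1,8→2,9→1 1:s→1,8→1,9→1 2:s→1,8→1,9→1.
's': N↓-sim [5, 2] end={s5,s7} rej; 1/1 del acc.
'9': run [5, 2] end={s5,s7} ∉↓L; 1/1 del acc.
'88': run [5, 4, 2] end={s5,s7} ∉↓L; 2/2 deletions ∈↓L.
3 minimals (antichain).


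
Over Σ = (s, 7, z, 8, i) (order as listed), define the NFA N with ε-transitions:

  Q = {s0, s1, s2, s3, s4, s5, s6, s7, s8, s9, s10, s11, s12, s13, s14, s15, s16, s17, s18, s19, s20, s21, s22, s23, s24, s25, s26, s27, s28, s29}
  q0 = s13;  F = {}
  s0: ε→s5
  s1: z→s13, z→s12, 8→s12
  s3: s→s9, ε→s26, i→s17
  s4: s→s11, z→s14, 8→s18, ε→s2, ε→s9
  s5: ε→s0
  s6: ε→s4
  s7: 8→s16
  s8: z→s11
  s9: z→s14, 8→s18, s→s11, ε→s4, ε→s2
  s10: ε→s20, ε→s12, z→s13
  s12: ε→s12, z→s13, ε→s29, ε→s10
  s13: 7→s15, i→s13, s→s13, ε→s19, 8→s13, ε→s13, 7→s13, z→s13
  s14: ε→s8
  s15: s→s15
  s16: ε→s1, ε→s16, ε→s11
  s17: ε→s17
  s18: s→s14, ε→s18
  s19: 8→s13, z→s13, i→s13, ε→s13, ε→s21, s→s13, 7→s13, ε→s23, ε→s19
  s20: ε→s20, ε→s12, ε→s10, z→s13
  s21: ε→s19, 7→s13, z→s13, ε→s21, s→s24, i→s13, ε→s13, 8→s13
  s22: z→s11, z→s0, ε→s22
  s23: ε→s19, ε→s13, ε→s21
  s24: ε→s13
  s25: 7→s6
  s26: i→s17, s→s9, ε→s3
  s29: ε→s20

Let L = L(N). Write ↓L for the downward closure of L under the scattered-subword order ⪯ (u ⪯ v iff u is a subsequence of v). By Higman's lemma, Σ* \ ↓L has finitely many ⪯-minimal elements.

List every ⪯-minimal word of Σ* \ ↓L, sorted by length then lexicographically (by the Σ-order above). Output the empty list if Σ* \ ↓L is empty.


|Q|=30, |F|=0, |δ|=77 (38 ε).
min D↑ (1 st, q0=0, F={0}): 0:s→0,7→0,z→0,8→0,i→0 [Hopcroft].
ε ∈ L(D↑) — L = ∅.

A = [ε].


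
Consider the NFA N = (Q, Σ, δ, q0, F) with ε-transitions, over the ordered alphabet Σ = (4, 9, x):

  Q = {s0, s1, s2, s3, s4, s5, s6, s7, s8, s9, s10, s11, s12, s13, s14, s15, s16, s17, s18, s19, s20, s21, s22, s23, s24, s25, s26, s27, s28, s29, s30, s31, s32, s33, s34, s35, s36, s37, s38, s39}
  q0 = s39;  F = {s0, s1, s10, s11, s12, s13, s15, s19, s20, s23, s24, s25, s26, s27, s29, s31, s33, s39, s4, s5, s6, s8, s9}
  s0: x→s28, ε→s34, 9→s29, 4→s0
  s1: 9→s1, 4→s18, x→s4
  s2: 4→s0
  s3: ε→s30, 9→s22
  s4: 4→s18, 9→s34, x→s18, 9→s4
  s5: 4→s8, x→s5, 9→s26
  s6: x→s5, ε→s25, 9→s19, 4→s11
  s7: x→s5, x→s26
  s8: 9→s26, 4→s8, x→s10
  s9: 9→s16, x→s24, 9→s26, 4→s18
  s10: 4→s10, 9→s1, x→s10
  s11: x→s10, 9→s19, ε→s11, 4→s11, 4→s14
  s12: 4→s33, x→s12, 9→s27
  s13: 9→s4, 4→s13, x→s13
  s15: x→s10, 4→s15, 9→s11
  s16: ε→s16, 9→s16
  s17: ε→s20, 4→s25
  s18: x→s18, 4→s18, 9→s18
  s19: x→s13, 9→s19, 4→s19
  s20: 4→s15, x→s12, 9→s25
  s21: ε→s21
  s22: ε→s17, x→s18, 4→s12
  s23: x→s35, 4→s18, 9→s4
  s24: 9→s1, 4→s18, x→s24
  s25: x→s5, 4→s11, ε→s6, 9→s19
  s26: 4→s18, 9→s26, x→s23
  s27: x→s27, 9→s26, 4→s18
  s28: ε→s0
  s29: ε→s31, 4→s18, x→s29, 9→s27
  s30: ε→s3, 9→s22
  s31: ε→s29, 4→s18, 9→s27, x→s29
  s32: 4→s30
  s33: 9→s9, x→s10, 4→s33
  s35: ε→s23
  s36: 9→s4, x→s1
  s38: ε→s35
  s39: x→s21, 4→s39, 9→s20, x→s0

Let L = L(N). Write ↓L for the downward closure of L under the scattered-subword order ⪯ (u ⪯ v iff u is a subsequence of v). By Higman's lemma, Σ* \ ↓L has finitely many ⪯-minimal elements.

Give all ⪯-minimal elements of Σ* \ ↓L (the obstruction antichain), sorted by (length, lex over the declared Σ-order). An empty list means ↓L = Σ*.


|Q|=40, |F|=23, |δ|=103 (15 ε).
min D↑ (22 st, q0=0, F={13}): 0:4→0,9→1,x→2 1:4→3,9→4,x→5 2:4→2,9→6,x→2 3:4→3,9→7,x→8 4:4→7,9→9,x→10 5:4→11,9→12,x→5 6:4→13,9→12,x→6 7:4→7,9→9,x→8 8:4→8,9→14,x→8 9:4→9,9→9,x→15 10:4→16,9→17,x→10 11:4→11,9→18,x→8 12:4→13,9→17,x→12 13:4→13,9→13,x→13 14:4→13,9→14,x→19 15:4→15,9→19,x→15 16:4→16,9→17,x→8 17:4→13,9→17,x→20 18:4→13,9→17,x→21 19:4→13,9→19,x→13 20:4→13,9→19,x→20 21:4→13,9→14,x→21.
'x94': N↓-sim [30, 22, 13, 1] end={s18} rej; 3/3 del acc.
'94x9xx': N↓-sim [30, 26, 18, 9, 4, 3, 1] end={s18} ∉↓L; 6/6 single-dels accept.
'999x9x': N↓-sim [30, 26, 20, 10, 6, 3, 1] end={s18} rej; 6/6 del acc.
3 words, ⪯-incomp.

min(Σ*\↓L) = [x94, 94x9xx, 999x9x].
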